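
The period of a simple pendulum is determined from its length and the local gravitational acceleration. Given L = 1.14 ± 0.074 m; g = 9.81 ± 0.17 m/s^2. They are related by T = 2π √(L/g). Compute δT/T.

Products/powers → add relative errors in quadrature, weighted by exponent:
  (½·δL/L)² = (0.5×0.0649)² = 0.00105;  (−½·δg/g)² = (-0.5×0.0173)² = 7.51e-05
δT/T = √(0.00113) = 0.0336

0.0336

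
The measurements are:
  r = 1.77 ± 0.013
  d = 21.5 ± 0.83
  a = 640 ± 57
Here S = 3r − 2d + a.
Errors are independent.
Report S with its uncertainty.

602 ± 57.0

S is a linear combination, so absolute uncertainties add in quadrature:
  (3·δr)² = 0.00152;  (2·δd)² = 2.76;  (δa)² = 3250
δS = √(3250) = 57.0
S = 602.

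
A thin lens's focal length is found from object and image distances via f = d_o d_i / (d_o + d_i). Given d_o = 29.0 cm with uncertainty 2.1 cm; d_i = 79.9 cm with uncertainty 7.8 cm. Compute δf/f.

∂f/∂d_o = (d_i/(d_o+d_i))² = 0.538;  ∂f/∂d_i = (d_o/(d_o+d_i))² = 0.0709
δf = √((∂f/∂d_o · δd_o)² + (∂f/∂d_i · δd_i)²) = √(1.28 + 0.306) = 1.26 cm
f = 21.3 cm, so δf/f = 1.26/21.3 = 0.0591.

0.0591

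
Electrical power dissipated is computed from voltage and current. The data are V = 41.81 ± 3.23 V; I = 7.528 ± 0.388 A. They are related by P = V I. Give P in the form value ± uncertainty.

Products/powers → add relative errors in quadrature, weighted by exponent:
  (1·δV/V)² = (1×0.0773)² = 0.00597;  (1·δI/I)² = (1×0.0515)² = 0.00266
δP/P = √(0.00862) = 0.0929
P = 314.7 W, so δP = 0.0929 × 314.7 = 29.2 W.

314.7 ± 29.2 W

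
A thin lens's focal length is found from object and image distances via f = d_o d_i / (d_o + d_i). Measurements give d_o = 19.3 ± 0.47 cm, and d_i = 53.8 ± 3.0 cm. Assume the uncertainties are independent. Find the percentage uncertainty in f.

2.32%

∂f/∂d_o = (d_i/(d_o+d_i))² = 0.542;  ∂f/∂d_i = (d_o/(d_o+d_i))² = 0.0697
δf = √((∂f/∂d_o · δd_o)² + (∂f/∂d_i · δd_i)²) = √(0.0648 + 0.0437) = 0.329 cm
f = 14.2 cm, so δf/f = 0.329/14.2 = 0.0232.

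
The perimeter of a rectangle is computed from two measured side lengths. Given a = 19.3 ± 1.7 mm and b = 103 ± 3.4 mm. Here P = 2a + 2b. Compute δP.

7.60 mm

Each term contributes (cᵢ δxᵢ)² to (δP)²:
  (2·δa)² = 11.6;  (2·δb)² = 46.2
δP = √(57.8) = 7.60 mm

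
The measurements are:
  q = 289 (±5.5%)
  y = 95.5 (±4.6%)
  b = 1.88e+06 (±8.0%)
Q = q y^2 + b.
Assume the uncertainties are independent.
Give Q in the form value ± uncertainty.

(4.52 ± 0.320) × 10^6

Let p = q·y^2 = 2.64e+06. δp/p = √((1·δq/q)² + (2·δy/y)²) = √(0.00302 + 0.00846) = 0.107, so δp = 2.83e+05.
Q = p + b: δQ = √(δp² + δb²) = √(7.98e+10 + 2.26e+10) = 3.2e+05
Q = 4.52e+06.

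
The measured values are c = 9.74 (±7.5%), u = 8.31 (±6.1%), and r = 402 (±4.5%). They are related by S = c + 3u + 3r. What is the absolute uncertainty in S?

Sums and differences: (δS)² = Σ (cᵢ δxᵢ)².
  (δc)² = 0.534;  (3·δu)² = 2.31;  (3·δr)² = 2950
δS = √(2950) = 54.3

54.3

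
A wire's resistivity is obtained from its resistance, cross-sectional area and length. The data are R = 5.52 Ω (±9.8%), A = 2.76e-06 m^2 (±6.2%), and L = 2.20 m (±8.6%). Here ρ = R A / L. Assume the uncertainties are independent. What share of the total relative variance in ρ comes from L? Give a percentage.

35.5%

(δρ/ρ)² = (1·δR/R)² + (1·δA/A)² + (-1·δL/L)²
  R term: (1×0.0980)² = 0.00960
  A term: (1×0.0620)² = 0.00384
  L term: (-1×0.0860)² = 0.00740
Total = 0.0208. Share from L = 0.00740/0.0208 = 0.355.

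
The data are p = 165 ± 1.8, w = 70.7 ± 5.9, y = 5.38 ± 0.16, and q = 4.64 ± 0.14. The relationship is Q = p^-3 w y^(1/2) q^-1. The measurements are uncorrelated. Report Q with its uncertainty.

Products/powers → add relative errors in quadrature, weighted by exponent:
  (-3·δp/p)² = (-3×0.0109)² = 0.00107;  (1·δw/w)² = (1×0.0835)² = 0.00696;  (½·δy/y)² = (0.5×0.0297)² = 0.000221;  (-1·δq/q)² = (-1×0.0302)² = 0.000910
δQ/Q = √(0.00917) = 0.0957
Q = 7.87e-06, so δQ = 0.0957 × 7.87e-06 = 7.53e-07.

(7.87 ± 0.753) × 10^-6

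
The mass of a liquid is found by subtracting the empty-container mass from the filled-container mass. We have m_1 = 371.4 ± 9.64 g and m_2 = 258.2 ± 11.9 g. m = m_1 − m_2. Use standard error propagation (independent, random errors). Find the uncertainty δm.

15.3 g

Sums and differences: (δm)² = Σ (cᵢ δxᵢ)².
  (δm_1)² = 92.9;  (δm_2)² = 142
δm = √(235) = 15.3 g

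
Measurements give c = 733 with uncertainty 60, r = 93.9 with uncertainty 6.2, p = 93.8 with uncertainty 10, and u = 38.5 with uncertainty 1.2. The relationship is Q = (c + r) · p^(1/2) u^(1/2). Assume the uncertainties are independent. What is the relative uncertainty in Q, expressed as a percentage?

Let w = c + r = 827. δw = √(δc² + δr²) = √(3600 + 38.4) = 60.3, so δw/w = 0.0729.
Q is then a monomial in w, p, u:
δQ/Q = √((δw/w)² + (½·δp/p)² + (½·δu/u)²) = √(0.00532 + 0.00284 + 0.000243) = 0.0917

9.17%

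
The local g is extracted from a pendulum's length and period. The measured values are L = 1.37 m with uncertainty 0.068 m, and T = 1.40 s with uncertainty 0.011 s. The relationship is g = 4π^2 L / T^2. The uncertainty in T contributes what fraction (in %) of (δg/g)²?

9.11%

(δg/g)² = (1·δL/L)² + (-2·δT/T)²
  L term: (1×0.0496)² = 0.00246
  T term: (-2×0.00786)² = 0.000247
Total = 0.00271. Share from T = 0.000247/0.00271 = 0.0911.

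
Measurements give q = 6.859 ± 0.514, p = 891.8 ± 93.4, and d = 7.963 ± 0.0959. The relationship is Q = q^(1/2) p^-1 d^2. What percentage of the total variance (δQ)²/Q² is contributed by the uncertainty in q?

(δQ/Q)² = (½·δq/q)² + (-1·δp/p)² + (2·δd/d)²
  q term: (0.5×0.0749)² = 0.00140
  p term: (-1×0.105)² = 0.0110
  d term: (2×0.0120)² = 0.000580
Total = 0.0130. Share from q = 0.00140/0.0130 = 0.108.

10.8%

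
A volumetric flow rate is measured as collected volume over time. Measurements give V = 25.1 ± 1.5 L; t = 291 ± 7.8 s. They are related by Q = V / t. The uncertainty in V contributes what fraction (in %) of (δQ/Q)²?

(δQ/Q)² = (1·δV/V)² + (-1·δt/t)²
  V term: (1×0.0598)² = 0.00357
  t term: (-1×0.0268)² = 0.000718
Total = 0.00429. Share from V = 0.00357/0.00429 = 0.833.

83.3%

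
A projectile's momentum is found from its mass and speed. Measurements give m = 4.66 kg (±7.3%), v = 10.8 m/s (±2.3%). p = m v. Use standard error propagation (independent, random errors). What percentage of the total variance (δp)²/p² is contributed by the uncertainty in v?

9.03%

(δp/p)² = (1·δm/m)² + (1·δv/v)²
  m term: (1×0.0730)² = 0.00533
  v term: (1×0.0230)² = 0.000529
Total = 0.00586. Share from v = 0.000529/0.00586 = 0.0903.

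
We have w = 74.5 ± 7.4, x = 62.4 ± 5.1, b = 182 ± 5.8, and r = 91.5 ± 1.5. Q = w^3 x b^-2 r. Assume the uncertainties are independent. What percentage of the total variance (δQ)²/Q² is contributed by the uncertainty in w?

89.0%

(δQ/Q)² = (3·δw/w)² + (1·δx/x)² + (-2·δb/b)² + (1·δr/r)²
  w term: (3×0.0993)² = 0.0888
  x term: (1×0.0817)² = 0.00668
  b term: (-2×0.0319)² = 0.00406
  r term: (1×0.0164)² = 0.000269
Total = 0.0998. Share from w = 0.0888/0.0998 = 0.890.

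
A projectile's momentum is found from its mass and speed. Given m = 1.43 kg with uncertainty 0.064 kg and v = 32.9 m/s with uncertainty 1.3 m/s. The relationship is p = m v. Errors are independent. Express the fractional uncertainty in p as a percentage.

Relative error in a monomial: (δp/p)² = Σ (nᵢ · δxᵢ/xᵢ)².
  (1·δm/m)² = (1×0.0448)² = 0.00200;  (1·δv/v)² = (1×0.0395)² = 0.00156
δp/p = √(0.00356) = 0.0597

5.97%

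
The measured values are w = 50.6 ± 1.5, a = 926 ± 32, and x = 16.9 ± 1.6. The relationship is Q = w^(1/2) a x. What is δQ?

Relative error in a monomial: (δQ/Q)² = Σ (nᵢ · δxᵢ/xᵢ)².
  (½·δw/w)² = (0.5×0.0296)² = 0.000220;  (1·δa/a)² = (1×0.0346)² = 0.00119;  (1·δx/x)² = (1×0.0947)² = 0.00896
δQ/Q = √(0.0104) = 0.102
Q = 1.11e+05, so δQ = 0.102 × 1.11e+05 = 11300.

11300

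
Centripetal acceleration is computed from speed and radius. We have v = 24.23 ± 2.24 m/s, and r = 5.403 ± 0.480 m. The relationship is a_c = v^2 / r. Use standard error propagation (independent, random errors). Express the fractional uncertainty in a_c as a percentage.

Since a_c is a product/quotient, work with relative uncertainties:
  (2·δv/v)² = (2×0.0924)² = 0.0342;  (-1·δr/r)² = (-1×0.0888)² = 0.00789
δa_c/a_c = √(0.0421) = 0.205

20.5%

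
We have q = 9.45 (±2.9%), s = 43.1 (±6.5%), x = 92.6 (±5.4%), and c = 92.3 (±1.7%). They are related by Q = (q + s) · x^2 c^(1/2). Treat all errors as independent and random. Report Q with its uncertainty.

(4.33 ± 0.523) × 10^6

Let u = q + s = 52.5. δu = √(δq² + δs²) = √(0.0751 + 7.85) = 2.81, so δu/u = 0.0536.
Q is then a monomial in u, x, c:
δQ/Q = √((δu/u)² + (2·δx/x)² + (½·δc/c)²) = √(0.00287 + 0.0117 + 7.23e-05) = 0.121
Q = 4.33e+06, so δQ = 0.121 × 4.33e+06 = 5.23e+05.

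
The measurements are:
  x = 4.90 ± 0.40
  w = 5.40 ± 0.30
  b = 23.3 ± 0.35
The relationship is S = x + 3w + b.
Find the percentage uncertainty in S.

Sums and differences: (δS)² = Σ (cᵢ δxᵢ)².
  (δx)² = 0.160;  (3·δw)² = 0.810;  (δb)² = 0.122
δS = √(1.09) = 1.05
S = 44.4, so δS/S = 1.05/44.4 = 0.0235.

2.35%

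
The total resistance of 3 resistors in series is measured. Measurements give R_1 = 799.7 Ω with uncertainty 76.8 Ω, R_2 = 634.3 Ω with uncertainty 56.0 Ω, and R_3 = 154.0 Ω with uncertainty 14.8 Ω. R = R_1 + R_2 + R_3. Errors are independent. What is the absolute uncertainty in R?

Each term contributes (cᵢ δxᵢ)² to (δR)²:
  (δR_1)² = 5900;  (δR_2)² = 3140;  (δR_3)² = 219
δR = √(9250) = 96.2 Ω

96.2 Ω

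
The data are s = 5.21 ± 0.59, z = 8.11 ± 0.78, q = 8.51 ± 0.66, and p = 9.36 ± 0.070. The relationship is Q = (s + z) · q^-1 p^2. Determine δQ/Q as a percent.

10.8%

Let u = s + z = 13.3. δu = √(δs² + δz²) = √(0.348 + 0.608) = 0.978, so δu/u = 0.0734.
Q is then a monomial in u, q, p:
δQ/Q = √((δu/u)² + (-1·δq/q)² + (2·δp/p)²) = √(0.00539 + 0.00601 + 0.000224) = 0.108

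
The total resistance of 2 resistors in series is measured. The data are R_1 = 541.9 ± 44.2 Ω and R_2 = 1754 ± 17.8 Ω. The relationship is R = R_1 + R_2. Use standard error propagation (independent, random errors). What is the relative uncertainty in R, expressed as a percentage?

For a sum/difference, combine absolute errors in quadrature:
  (δR_1)² = 1950;  (δR_2)² = 317
δR = √(2270) = 47.6 Ω
R = 2296 Ω, so δR/R = 47.6/2296 = 0.0208.

2.08%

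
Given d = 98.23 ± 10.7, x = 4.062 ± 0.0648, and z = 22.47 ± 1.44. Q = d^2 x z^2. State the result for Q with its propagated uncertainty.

(1.979 ± 0.501) × 10^7

Since Q is a product/quotient, work with relative uncertainties:
  (2·δd/d)² = (2×0.109)² = 0.0475;  (1·δx/x)² = (1×0.0160)² = 0.000254;  (2·δz/z)² = (2×0.0641)² = 0.0164
δQ/Q = √(0.0641) = 0.253
Q = 1.979e+07, so δQ = 0.253 × 1.979e+07 = 5.01e+06.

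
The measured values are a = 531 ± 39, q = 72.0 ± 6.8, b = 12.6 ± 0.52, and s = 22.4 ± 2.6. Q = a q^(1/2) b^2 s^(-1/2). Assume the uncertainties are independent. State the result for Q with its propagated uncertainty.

(1.51 ± 0.202) × 10^5

Products/powers → add relative errors in quadrature, weighted by exponent:
  (1·δa/a)² = (1×0.0734)² = 0.00539;  (½·δq/q)² = (0.5×0.0944)² = 0.00223;  (2·δb/b)² = (2×0.0413)² = 0.00681;  (−½·δs/s)² = (-0.5×0.116)² = 0.00337
δQ/Q = √(0.0178) = 0.133
Q = 1.51e+05, so δQ = 0.133 × 1.51e+05 = 20200.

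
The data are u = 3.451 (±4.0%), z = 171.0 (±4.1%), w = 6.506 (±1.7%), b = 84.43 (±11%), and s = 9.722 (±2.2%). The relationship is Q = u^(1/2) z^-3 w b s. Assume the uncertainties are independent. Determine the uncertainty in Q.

0.000334

Relative error in a monomial: (δQ/Q)² = Σ (nᵢ · δxᵢ/xᵢ)².
  (½·δu/u)² = (0.5×0.0400)² = 0.000400;  (-3·δz/z)² = (-3×0.0410)² = 0.0151;  (1·δw/w)² = (1×0.0170)² = 0.000289;  (1·δb/b)² = (1×0.110)² = 0.0121;  (1·δs/s)² = (1×0.0220)² = 0.000484
δQ/Q = √(0.0284) = 0.169
Q = 0.001984, so δQ = 0.169 × 0.001984 = 0.000334.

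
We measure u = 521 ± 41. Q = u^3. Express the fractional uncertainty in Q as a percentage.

23.6%

Q ∝ u^3, so δQ/Q = |3| · δu/u = 3 × 0.0787 = 0.236.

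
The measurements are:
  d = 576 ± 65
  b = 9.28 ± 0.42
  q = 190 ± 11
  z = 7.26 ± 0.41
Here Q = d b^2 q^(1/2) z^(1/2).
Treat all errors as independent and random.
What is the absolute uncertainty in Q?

Relative error in a monomial: (δQ/Q)² = Σ (nᵢ · δxᵢ/xᵢ)².
  (1·δd/d)² = (1×0.113)² = 0.0127;  (2·δb/b)² = (2×0.0453)² = 0.00819;  (½·δq/q)² = (0.5×0.0579)² = 0.000838;  (½·δz/z)² = (0.5×0.0565)² = 0.000797
δQ/Q = √(0.0226) = 0.150
Q = 1.84e+06, so δQ = 0.150 × 1.84e+06 = 2.77e+05.

2.77e+05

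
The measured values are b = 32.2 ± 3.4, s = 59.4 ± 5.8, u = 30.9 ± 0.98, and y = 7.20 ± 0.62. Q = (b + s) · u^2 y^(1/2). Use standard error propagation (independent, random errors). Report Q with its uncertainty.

Let w = b + s = 91.6. δw = √(δb² + δs²) = √(11.6 + 33.6) = 6.72, so δw/w = 0.0734.
Q is then a monomial in w, u, y:
δQ/Q = √((δw/w)² + (2·δu/u)² + (½·δy/y)²) = √(0.00539 + 0.00402 + 0.00185) = 0.106
Q = 2.35e+05, so δQ = 0.106 × 2.35e+05 = 24900.

(2.35 ± 0.249) × 10^5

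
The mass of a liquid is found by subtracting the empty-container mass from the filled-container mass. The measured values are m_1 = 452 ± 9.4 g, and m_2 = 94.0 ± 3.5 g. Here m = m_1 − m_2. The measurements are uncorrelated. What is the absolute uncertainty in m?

Sums and differences: (δm)² = Σ (cᵢ δxᵢ)².
  (δm_1)² = 88.4;  (δm_2)² = 12.2
δm = √(101) = 10.0 g

10.0 g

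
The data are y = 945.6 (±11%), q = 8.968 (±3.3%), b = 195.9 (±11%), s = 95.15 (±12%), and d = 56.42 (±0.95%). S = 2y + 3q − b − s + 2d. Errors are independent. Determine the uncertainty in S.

S is a linear combination, so absolute uncertainties add in quadrature:
  (2·δy)² = 43300;  (3·δq)² = 0.788;  (δb)² = 464;  (δs)² = 130;  (2·δd)² = 1.15
δS = √(43900) = 209

209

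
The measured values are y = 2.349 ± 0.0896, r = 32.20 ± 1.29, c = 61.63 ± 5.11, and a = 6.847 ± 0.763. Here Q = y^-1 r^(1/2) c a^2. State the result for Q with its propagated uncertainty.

Each factor contributes (exponent × relative error)² to (δQ/Q)²:
  (-1·δy/y)² = (-1×0.0381)² = 0.00145;  (½·δr/r)² = (0.5×0.0401)² = 0.000401;  (1·δc/c)² = (1×0.0829)² = 0.00687;  (2·δa/a)² = (2×0.111)² = 0.0497
δQ/Q = √(0.0584) = 0.242
Q = 6980, so δQ = 0.242 × 6980 = 1690.

6980 ± 1690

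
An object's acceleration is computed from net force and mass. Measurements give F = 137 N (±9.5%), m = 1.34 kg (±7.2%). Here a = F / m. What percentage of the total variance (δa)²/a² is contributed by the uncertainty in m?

36.5%

(δa/a)² = (1·δF/F)² + (-1·δm/m)²
  F term: (1×0.0950)² = 0.00903
  m term: (-1×0.0720)² = 0.00518
Total = 0.0142. Share from m = 0.00518/0.0142 = 0.365.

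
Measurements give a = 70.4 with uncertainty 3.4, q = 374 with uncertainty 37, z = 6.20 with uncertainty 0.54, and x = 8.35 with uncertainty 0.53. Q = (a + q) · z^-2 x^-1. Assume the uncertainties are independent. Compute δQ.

Let u = a + q = 444. δu = √(δa² + δq²) = √(11.6 + 1370) = 37.2, so δu/u = 0.0836.
Q is then a monomial in u, z, x:
δQ/Q = √((δu/u)² + (-2·δz/z)² + (-1·δx/x)²) = √(0.00699 + 0.0303 + 0.00403) = 0.203
Q = 1.38, so δQ = 0.203 × 1.38 = 0.282.

0.282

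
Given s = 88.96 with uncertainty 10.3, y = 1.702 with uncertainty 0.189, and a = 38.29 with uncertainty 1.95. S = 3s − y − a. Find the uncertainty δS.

31.0

S is a linear combination, so absolute uncertainties add in quadrature:
  (3·δs)² = 955;  (δy)² = 0.0357;  (δa)² = 3.80
δS = √(959) = 31.0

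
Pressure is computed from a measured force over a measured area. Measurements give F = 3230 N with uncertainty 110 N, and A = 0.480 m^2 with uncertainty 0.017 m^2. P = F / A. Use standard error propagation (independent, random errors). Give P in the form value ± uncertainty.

6730 ± 331 Pa

Products/powers → add relative errors in quadrature, weighted by exponent:
  (1·δF/F)² = (1×0.0341)² = 0.00116;  (-1·δA/A)² = (-1×0.0354)² = 0.00125
δP/P = √(0.00241) = 0.0491
P = 6730 Pa, so δP = 0.0491 × 6730 = 331 Pa.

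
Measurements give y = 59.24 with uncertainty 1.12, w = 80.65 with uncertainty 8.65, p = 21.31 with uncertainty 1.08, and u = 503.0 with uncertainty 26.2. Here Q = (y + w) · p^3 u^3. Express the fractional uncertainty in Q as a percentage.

22.7%

Let h = y + w = 139.9. δh = √(δy² + δw²) = √(1.25 + 74.8) = 8.72, so δh/h = 0.0624.
Q is then a monomial in h, p, u:
δQ/Q = √((δh/h)² + (3·δp/p)² + (3·δu/u)²) = √(0.00389 + 0.0231 + 0.0244) = 0.227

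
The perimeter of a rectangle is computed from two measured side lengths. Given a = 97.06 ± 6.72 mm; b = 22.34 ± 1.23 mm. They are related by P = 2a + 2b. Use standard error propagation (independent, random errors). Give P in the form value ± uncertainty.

Absolute uncertainties add in quadrature for a linear combination:
  (2·δa)² = 181;  (2·δb)² = 6.05
δP = √(187) = 13.7 mm
P = 238.8 mm.

238.8 ± 13.7 mm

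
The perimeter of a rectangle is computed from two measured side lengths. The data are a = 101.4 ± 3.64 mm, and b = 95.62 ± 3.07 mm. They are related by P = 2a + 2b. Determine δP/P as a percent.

2.42%

For a sum/difference, combine absolute errors in quadrature:
  (2·δa)² = 53.0;  (2·δb)² = 37.7
δP = √(90.7) = 9.52 mm
P = 394.0 mm, so δP/P = 9.52/394.0 = 0.0242.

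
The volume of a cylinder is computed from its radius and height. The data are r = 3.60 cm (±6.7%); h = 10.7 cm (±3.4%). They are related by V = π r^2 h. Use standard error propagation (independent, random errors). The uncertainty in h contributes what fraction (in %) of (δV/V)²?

6.05%

(δV/V)² = (2·δr/r)² + (1·δh/h)²
  r term: (2×0.0670)² = 0.0180
  h term: (1×0.0340)² = 0.00116
Total = 0.0191. Share from h = 0.00116/0.0191 = 0.0605.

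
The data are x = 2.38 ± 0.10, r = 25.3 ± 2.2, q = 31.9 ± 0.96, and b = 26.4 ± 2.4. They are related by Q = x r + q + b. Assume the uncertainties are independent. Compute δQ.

6.36

Let p = x·r = 60.2. δp/p = √((1·δx/x)² + (1·δr/r)²) = √(0.00177 + 0.00756) = 0.0966, so δp = 5.82.
Q = p + q + b: δQ = √(δp² + δq² + δb²) = √(33.8 + 0.922 + 5.76) = 6.36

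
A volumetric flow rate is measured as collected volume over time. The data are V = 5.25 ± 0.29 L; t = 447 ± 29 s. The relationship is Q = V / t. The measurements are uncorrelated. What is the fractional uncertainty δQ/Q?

For a monomial Q ∝ V, t^-1, fractional errors add in quadrature:
  (1·δV/V)² = (1×0.0552)² = 0.00305;  (-1·δt/t)² = (-1×0.0649)² = 0.00421
δQ/Q = √(0.00726) = 0.0852

0.0852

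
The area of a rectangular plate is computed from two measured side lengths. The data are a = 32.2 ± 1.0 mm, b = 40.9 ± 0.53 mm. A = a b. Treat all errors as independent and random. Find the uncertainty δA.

44.3 mm^2

Products/powers → add relative errors in quadrature, weighted by exponent:
  (1·δa/a)² = (1×0.0311)² = 0.000964;  (1·δb/b)² = (1×0.0130)² = 0.000168
δA/A = √(0.00113) = 0.0337
A = 1320 mm^2, so δA = 0.0337 × 1320 = 44.3 mm^2.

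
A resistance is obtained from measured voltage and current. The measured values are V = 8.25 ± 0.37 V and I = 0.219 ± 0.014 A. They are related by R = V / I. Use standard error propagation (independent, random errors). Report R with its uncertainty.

Products/powers → add relative errors in quadrature, weighted by exponent:
  (1·δV/V)² = (1×0.0448)² = 0.00201;  (-1·δI/I)² = (-1×0.0639)² = 0.00409
δR/R = √(0.00610) = 0.0781
R = 37.7 Ω, so δR = 0.0781 × 37.7 = 2.94 Ω.

37.7 ± 2.94 Ω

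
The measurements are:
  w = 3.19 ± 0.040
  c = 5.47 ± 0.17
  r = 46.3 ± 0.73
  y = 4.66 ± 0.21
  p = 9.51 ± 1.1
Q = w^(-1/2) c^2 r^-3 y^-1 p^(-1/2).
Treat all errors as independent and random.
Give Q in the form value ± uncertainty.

Relative error in a monomial: (δQ/Q)² = Σ (nᵢ · δxᵢ/xᵢ)².
  (−½·δw/w)² = (-0.5×0.0125)² = 3.93e-05;  (2·δc/c)² = (2×0.0311)² = 0.00386;  (-3·δr/r)² = (-3×0.0158)² = 0.00224;  (-1·δy/y)² = (-1×0.0451)² = 0.00203;  (−½·δp/p)² = (-0.5×0.116)² = 0.00334
δQ/Q = √(0.0115) = 0.107
Q = 1.17e-05, so δQ = 0.107 × 1.17e-05 = 1.26e-06.

(1.17 ± 0.126) × 10^-5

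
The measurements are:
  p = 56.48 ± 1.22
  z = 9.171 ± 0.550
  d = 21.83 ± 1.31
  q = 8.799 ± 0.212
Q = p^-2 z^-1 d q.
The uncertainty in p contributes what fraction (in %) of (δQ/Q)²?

(δQ/Q)² = (-2·δp/p)² + (-1·δz/z)² + (1·δd/d)² + (1·δq/q)²
  p term: (-2×0.0216)² = 0.00187
  z term: (-1×0.0600)² = 0.00360
  d term: (1×0.0600)² = 0.00360
  q term: (1×0.0241)² = 0.000581
Total = 0.00964. Share from p = 0.00187/0.00964 = 0.194.

19.4%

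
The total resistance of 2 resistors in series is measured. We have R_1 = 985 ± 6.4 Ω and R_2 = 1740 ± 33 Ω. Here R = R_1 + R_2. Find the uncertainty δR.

Absolute uncertainties add in quadrature for a linear combination:
  (δR_1)² = 41.0;  (δR_2)² = 1090
δR = √(1130) = 33.6 Ω

33.6 Ω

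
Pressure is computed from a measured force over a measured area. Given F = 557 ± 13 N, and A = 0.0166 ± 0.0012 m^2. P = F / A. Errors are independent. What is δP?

Relative error in a monomial: (δP/P)² = Σ (nᵢ · δxᵢ/xᵢ)².
  (1·δF/F)² = (1×0.0233)² = 0.000545;  (-1·δA/A)² = (-1×0.0723)² = 0.00523
δP/P = √(0.00577) = 0.0760
P = 33600 Pa, so δP = 0.0760 × 33600 = 2550 Pa.

2550 Pa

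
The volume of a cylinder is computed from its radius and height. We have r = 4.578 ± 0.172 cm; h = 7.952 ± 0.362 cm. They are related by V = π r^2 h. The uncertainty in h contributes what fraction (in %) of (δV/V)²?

26.8%

(δV/V)² = (2·δr/r)² + (1·δh/h)²
  r term: (2×0.0376)² = 0.00565
  h term: (1×0.0455)² = 0.00207
Total = 0.00772. Share from h = 0.00207/0.00772 = 0.268.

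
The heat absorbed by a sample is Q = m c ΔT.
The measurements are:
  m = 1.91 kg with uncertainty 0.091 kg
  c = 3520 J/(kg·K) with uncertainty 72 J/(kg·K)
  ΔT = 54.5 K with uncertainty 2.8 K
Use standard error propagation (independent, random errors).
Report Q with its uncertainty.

(3.66 ± 0.267) × 10^5 J

Q is a product of powers, so relative uncertainties combine in quadrature:
  (1·δm/m)² = (1×0.0476)² = 0.00227;  (1·δc/c)² = (1×0.0205)² = 0.000418;  (1·δΔT/ΔT)² = (1×0.0514)² = 0.00264
δQ/Q = √(0.00533) = 0.0730
Q = 3.66e+05 J, so δQ = 0.0730 × 3.66e+05 = 26700 J.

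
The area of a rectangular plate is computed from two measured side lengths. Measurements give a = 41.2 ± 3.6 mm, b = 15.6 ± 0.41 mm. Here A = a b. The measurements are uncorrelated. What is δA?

58.6 mm^2

Since A is a product/quotient, work with relative uncertainties:
  (1·δa/a)² = (1×0.0874)² = 0.00764;  (1·δb/b)² = (1×0.0263)² = 0.000691
δA/A = √(0.00833) = 0.0912
A = 643 mm^2, so δA = 0.0912 × 643 = 58.6 mm^2.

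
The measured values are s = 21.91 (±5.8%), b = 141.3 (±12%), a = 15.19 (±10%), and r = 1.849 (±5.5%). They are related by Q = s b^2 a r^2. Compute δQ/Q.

0.288

Q is a product of powers, so relative uncertainties combine in quadrature:
  (1·δs/s)² = (1×0.0580)² = 0.00336;  (2·δb/b)² = (2×0.120)² = 0.0576;  (1·δa/a)² = (1×0.100)² = 0.0100;  (2·δr/r)² = (2×0.0550)² = 0.0121
δQ/Q = √(0.0831) = 0.288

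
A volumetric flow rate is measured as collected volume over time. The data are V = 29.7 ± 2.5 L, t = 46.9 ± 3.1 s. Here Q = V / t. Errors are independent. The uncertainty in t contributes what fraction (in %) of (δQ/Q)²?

(δQ/Q)² = (1·δV/V)² + (-1·δt/t)²
  V term: (1×0.0842)² = 0.00709
  t term: (-1×0.0661)² = 0.00437
Total = 0.0115. Share from t = 0.00437/0.0115 = 0.381.

38.1%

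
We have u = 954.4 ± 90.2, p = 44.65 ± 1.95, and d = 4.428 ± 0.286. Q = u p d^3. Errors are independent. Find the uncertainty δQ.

Since Q is a product/quotient, work with relative uncertainties:
  (1·δu/u)² = (1×0.0945)² = 0.00893;  (1·δp/p)² = (1×0.0437)² = 0.00191;  (3·δd/d)² = (3×0.0646)² = 0.0375
δQ/Q = √(0.0484) = 0.220
Q = 3.7e+06, so δQ = 0.220 × 3.7e+06 = 8.14e+05.

8.14e+05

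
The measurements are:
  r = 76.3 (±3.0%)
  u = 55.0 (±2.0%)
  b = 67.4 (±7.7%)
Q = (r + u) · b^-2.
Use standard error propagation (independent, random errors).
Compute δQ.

0.00449

Let w = r + u = 131. δw = √(δr² + δu²) = √(5.24 + 1.21) = 2.54, so δw/w = 0.0193.
Q is then a monomial in w, b:
δQ/Q = √((δw/w)² + (-2·δb/b)²) = √(0.000374 + 0.0237) = 0.155
Q = 0.0289, so δQ = 0.155 × 0.0289 = 0.00449.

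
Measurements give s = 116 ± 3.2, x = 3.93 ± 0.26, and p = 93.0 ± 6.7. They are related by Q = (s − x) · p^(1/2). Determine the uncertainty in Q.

Let u = s − x = 112. δu = √(δs² + δx²) = √(10.2 + 0.0676) = 3.21, so δu/u = 0.0286.
Q is then a monomial in u, p:
δQ/Q = √((δu/u)² + (½·δp/p)²) = √(0.000821 + 0.00130) = 0.0460
Q = 1080, so δQ = 0.0460 × 1080 = 49.7.

49.7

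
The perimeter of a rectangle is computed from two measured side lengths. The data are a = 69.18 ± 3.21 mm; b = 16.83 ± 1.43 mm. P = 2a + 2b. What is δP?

Absolute uncertainties add in quadrature for a linear combination:
  (2·δa)² = 41.2;  (2·δb)² = 8.18
δP = √(49.4) = 7.03 mm

7.03 mm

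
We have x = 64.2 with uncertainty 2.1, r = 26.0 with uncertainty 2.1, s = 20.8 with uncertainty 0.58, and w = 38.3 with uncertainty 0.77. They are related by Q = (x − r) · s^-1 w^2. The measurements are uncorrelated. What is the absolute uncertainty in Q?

247

Let u = x − r = 38.2. δu = √(δx² + δr²) = √(4.41 + 4.41) = 2.97, so δu/u = 0.0777.
Q is then a monomial in u, s, w:
δQ/Q = √((δu/u)² + (-1·δs/s)² + (2·δw/w)²) = √(0.00604 + 0.000778 + 0.00162) = 0.0919
Q = 2690, so δQ = 0.0919 × 2690 = 247.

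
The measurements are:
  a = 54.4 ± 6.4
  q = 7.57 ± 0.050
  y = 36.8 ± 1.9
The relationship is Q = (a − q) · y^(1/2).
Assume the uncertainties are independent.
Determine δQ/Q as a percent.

13.9%

Let u = a − q = 46.8. δu = √(δa² + δq²) = √(41.0 + 0.00250) = 6.40, so δu/u = 0.137.
Q is then a monomial in u, y:
δQ/Q = √((δu/u)² + (½·δy/y)²) = √(0.0187 + 0.000666) = 0.139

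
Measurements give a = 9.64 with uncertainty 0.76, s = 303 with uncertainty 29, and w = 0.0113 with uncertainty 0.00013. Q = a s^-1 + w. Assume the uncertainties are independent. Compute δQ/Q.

0.0916

Let p = a·s^-1 = 0.0318. δp/p = √((1·δa/a)² + (-1·δs/s)²) = √(0.00622 + 0.00916) = 0.124, so δp = 0.00395.
Q = p + w: δQ = √(δp² + δw²) = √(1.56e-05 + 1.69e-08) = 0.00395
Q = 0.0431, so δQ/Q = 0.00395/0.0431 = 0.0916.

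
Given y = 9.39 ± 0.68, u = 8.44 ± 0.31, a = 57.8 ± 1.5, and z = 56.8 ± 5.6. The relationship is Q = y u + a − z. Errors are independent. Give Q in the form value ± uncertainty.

80.3 ± 8.66

Let p = y·u = 79.3. δp/p = √((1·δy/y)² + (1·δu/u)²) = √(0.00524 + 0.00135) = 0.0812, so δp = 6.44.
Q = p + a − z: δQ = √(δp² + δa² + δz²) = √(41.4 + 2.25 + 31.4) = 8.66
Q = 80.3.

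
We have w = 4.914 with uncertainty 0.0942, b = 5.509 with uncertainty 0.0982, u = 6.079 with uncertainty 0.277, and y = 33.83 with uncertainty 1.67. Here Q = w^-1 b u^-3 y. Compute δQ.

Products/powers → add relative errors in quadrature, weighted by exponent:
  (-1·δw/w)² = (-1×0.0192)² = 0.000367;  (1·δb/b)² = (1×0.0178)² = 0.000318;  (-3·δu/u)² = (-3×0.0456)² = 0.0187;  (1·δy/y)² = (1×0.0494)² = 0.00244
δQ/Q = √(0.0218) = 0.148
Q = 0.1688, so δQ = 0.148 × 0.1688 = 0.0249.

0.0249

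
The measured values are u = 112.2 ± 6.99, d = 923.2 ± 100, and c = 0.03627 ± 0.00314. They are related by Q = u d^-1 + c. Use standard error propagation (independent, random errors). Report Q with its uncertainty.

Let p = u·d^-1 = 0.1215. δp/p = √((1·δu/u)² + (-1·δd/d)²) = √(0.00388 + 0.0117) = 0.125, so δp = 0.0152.
Q = p + c: δQ = √(δp² + δc²) = √(0.000231 + 9.86e-06) = 0.0155
Q = 0.1578.

0.1578 ± 0.0155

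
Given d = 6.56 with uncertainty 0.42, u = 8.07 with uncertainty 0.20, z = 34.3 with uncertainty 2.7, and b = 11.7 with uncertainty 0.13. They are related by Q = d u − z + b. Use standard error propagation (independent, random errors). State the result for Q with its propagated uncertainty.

Let p = d·u = 52.9. δp/p = √((1·δd/d)² + (1·δu/u)²) = √(0.00410 + 0.000614) = 0.0687, so δp = 3.63.
Q = p − z + b: δQ = √(δp² + δz² + δb²) = √(13.2 + 7.29 + 0.0169) = 4.53
Q = 30.3.

30.3 ± 4.53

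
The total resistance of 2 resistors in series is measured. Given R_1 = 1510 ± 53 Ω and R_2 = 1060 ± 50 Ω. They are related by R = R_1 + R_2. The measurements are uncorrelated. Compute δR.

Each term contributes (cᵢ δxᵢ)² to (δR)²:
  (δR_1)² = 2810;  (δR_2)² = 2500
δR = √(5310) = 72.9 Ω

72.9 Ω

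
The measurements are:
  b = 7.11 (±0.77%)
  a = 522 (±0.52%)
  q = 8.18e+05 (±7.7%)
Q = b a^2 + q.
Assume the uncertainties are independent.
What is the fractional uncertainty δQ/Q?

0.0246

Let p = b·a^2 = 1.94e+06. δp/p = √((1·δb/b)² + (2·δa/a)²) = √(5.93e-05 + 0.000108) = 0.0129, so δp = 25100.
Q = p + q: δQ = √(δp² + δq²) = √(6.29e+08 + 3.97e+09) = 67800
Q = 2.76e+06, so δQ/Q = 67800/2.76e+06 = 0.0246.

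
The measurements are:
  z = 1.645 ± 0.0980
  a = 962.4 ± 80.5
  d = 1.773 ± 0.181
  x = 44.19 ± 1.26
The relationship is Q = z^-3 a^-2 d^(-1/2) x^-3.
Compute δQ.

5.58e-13

For a monomial Q ∝ z^-3, a^-2, d^(-1/2), x^-3, fractional errors add in quadrature:
  (-3·δz/z)² = (-3×0.0596)² = 0.0319;  (-2·δa/a)² = (-2×0.0836)² = 0.0280;  (−½·δd/d)² = (-0.5×0.102)² = 0.00261;  (-3·δx/x)² = (-3×0.0285)² = 0.00732
δQ/Q = √(0.0699) = 0.264
Q = 2.111e-12, so δQ = 0.264 × 2.111e-12 = 5.58e-13.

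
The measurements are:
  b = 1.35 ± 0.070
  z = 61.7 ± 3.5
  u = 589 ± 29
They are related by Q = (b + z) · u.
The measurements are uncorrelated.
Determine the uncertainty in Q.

Let w = b + z = 63.1. δw = √(δb² + δz²) = √(0.00490 + 12.2) = 3.50, so δw/w = 0.0555.
Q is then a monomial in w, u:
δQ/Q = √((δw/w)² + (1·δu/u)²) = √(0.00308 + 0.00242) = 0.0742
Q = 37100, so δQ = 0.0742 × 37100 = 2760.

2760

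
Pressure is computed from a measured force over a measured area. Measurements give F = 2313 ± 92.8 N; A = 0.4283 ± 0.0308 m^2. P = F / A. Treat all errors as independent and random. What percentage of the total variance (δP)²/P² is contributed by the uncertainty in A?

76.3%

(δP/P)² = (1·δF/F)² + (-1·δA/A)²
  F term: (1×0.0401)² = 0.00161
  A term: (-1×0.0719)² = 0.00517
Total = 0.00678. Share from A = 0.00517/0.00678 = 0.763.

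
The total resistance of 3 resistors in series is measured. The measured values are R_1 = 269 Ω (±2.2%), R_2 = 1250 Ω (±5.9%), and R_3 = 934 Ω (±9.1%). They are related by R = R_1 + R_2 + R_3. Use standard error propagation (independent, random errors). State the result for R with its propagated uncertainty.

Absolute uncertainties add in quadrature for a linear combination:
  (δR_1)² = 35.0;  (δR_2)² = 5440;  (δR_3)² = 7220
δR = √(12700) = 113 Ω
R = 2450 Ω.

2450 ± 113 Ω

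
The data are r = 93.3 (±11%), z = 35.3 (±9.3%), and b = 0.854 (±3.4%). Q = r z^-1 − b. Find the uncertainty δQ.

Let p = r·z^-1 = 2.64. δp/p = √((1·δr/r)² + (-1·δz/z)²) = √(0.0121 + 0.00865) = 0.144, so δp = 0.381.
Q = p − b: δQ = √(δp² + δb²) = √(0.145 + 0.000843) = 0.382

0.382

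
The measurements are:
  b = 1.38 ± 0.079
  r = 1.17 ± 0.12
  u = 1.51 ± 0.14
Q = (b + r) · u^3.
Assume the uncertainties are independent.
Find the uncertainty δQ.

2.49

Let w = b + r = 2.55. δw = √(δb² + δr²) = √(0.00624 + 0.0144) = 0.144, so δw/w = 0.0563.
Q is then a monomial in w, u:
δQ/Q = √((δw/w)² + (3·δu/u)²) = √(0.00317 + 0.0774) = 0.284
Q = 8.78, so δQ = 0.284 × 8.78 = 2.49.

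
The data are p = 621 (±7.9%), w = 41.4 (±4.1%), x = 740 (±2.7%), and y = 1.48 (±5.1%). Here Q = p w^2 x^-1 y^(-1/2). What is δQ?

142

Relative error in a monomial: (δQ/Q)² = Σ (nᵢ · δxᵢ/xᵢ)².
  (1·δp/p)² = (1×0.0790)² = 0.00624;  (2·δw/w)² = (2×0.0410)² = 0.00672;  (-1·δx/x)² = (-1×0.0270)² = 0.000729;  (−½·δy/y)² = (-0.5×0.0510)² = 0.000650
δQ/Q = √(0.0143) = 0.120
Q = 1180, so δQ = 0.120 × 1180 = 142.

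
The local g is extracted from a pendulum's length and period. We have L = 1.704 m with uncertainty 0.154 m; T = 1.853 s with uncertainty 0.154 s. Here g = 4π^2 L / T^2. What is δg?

For a monomial g ∝ L, T^-2, fractional errors add in quadrature:
  (1·δL/L)² = (1×0.0904)² = 0.00817;  (-2·δT/T)² = (-2×0.0831)² = 0.0276
δg/g = √(0.0358) = 0.189
g = 19.59 m/s^2, so δg = 0.189 × 19.59 = 3.71 m/s^2.

3.71 m/s^2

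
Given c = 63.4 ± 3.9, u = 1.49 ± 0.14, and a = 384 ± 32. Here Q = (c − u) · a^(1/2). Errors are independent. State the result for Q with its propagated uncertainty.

Let w = c − u = 61.9. δw = √(δc² + δu²) = √(15.2 + 0.0196) = 3.90, so δw/w = 0.0630.
Q is then a monomial in w, a:
δQ/Q = √((δw/w)² + (½·δa/a)²) = √(0.00397 + 0.00174) = 0.0756
Q = 1210, so δQ = 0.0756 × 1210 = 91.7.

1210 ± 91.7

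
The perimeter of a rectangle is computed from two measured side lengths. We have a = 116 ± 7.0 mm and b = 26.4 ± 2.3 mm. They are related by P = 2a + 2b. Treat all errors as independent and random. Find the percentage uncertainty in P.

Each term contributes (cᵢ δxᵢ)² to (δP)²:
  (2·δa)² = 196;  (2·δb)² = 21.2
δP = √(217) = 14.7 mm
P = 285 mm, so δP/P = 14.7/285 = 0.0517.

5.17%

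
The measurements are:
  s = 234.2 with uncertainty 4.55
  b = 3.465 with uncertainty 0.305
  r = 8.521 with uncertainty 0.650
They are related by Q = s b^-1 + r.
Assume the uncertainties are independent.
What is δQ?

Let p = s·b^-1 = 67.59. δp/p = √((1·δs/s)² + (-1·δb/b)²) = √(0.000377 + 0.00775) = 0.0901, so δp = 6.09.
Q = p + r: δQ = √(δp² + δr²) = √(37.1 + 0.423) = 6.13

6.13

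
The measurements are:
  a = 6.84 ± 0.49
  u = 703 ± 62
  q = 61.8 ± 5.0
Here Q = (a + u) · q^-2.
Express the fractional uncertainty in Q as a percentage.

18.4%

Let w = a + u = 710. δw = √(δa² + δu²) = √(0.240 + 3840) = 62.0, so δw/w = 0.0873.
Q is then a monomial in w, q:
δQ/Q = √((δw/w)² + (-2·δq/q)²) = √(0.00763 + 0.0262) = 0.184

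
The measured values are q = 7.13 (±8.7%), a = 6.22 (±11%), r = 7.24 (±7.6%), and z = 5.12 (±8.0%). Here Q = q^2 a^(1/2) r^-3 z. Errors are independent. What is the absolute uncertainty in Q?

0.518

Each factor contributes (exponent × relative error)² to (δQ/Q)²:
  (2·δq/q)² = (2×0.0870)² = 0.0303;  (½·δa/a)² = (0.5×0.110)² = 0.00303;  (-3·δr/r)² = (-3×0.0760)² = 0.0520;  (1·δz/z)² = (1×0.0800)² = 0.00640
δQ/Q = √(0.0917) = 0.303
Q = 1.71, so δQ = 0.303 × 1.71 = 0.518.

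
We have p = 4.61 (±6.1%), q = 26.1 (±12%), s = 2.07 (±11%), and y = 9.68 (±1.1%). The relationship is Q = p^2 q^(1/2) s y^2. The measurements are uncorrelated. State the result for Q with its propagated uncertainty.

For a monomial Q ∝ p^2, q^(1/2), s, y^2, fractional errors add in quadrature:
  (2·δp/p)² = (2×0.0610)² = 0.0149;  (½·δq/q)² = (0.5×0.120)² = 0.00360;  (1·δs/s)² = (1×0.110)² = 0.0121;  (2·δy/y)² = (2×0.0110)² = 0.000484
δQ/Q = √(0.0311) = 0.176
Q = 21100, so δQ = 0.176 × 21100 = 3710.

21100 ± 3710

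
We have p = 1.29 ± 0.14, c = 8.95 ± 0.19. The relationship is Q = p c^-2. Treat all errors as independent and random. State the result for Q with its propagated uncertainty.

0.0161 ± 0.00188

Since Q is a product/quotient, work with relative uncertainties:
  (1·δp/p)² = (1×0.109)² = 0.0118;  (-2·δc/c)² = (-2×0.0212)² = 0.00180
δQ/Q = √(0.0136) = 0.117
Q = 0.0161, so δQ = 0.117 × 0.0161 = 0.00188.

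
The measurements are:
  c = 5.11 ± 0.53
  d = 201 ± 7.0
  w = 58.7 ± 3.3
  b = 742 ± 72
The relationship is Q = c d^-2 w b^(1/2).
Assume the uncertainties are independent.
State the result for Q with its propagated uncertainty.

Each factor contributes (exponent × relative error)² to (δQ/Q)²:
  (1·δc/c)² = (1×0.104)² = 0.0108;  (-2·δd/d)² = (-2×0.0348)² = 0.00485;  (1·δw/w)² = (1×0.0562)² = 0.00316;  (½·δb/b)² = (0.5×0.0970)² = 0.00235
δQ/Q = √(0.0211) = 0.145
Q = 0.202, so δQ = 0.145 × 0.202 = 0.0294.

0.202 ± 0.0294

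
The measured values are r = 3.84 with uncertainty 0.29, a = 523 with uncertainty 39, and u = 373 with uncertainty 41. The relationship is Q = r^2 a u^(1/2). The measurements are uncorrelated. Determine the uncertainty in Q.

Q is a product of powers, so relative uncertainties combine in quadrature:
  (2·δr/r)² = (2×0.0755)² = 0.0228;  (1·δa/a)² = (1×0.0746)² = 0.00556;  (½·δu/u)² = (0.5×0.110)² = 0.00302
δQ/Q = √(0.0314) = 0.177
Q = 1.49e+05, so δQ = 0.177 × 1.49e+05 = 26400.

26400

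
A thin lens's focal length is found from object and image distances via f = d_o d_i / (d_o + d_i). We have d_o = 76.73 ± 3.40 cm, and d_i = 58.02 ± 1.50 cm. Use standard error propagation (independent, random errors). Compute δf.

∂f/∂d_o = (d_i/(d_o+d_i))² = 0.185;  ∂f/∂d_i = (d_o/(d_o+d_i))² = 0.324
δf = √((∂f/∂d_o · δd_o)² + (∂f/∂d_i · δd_i)²) = √(0.397 + 0.237) = 0.796 cm

0.796 cm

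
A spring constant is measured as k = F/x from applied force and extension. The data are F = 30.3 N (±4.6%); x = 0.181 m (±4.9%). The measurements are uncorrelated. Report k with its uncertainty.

167 ± 11.3 N/m

k is a product of powers, so relative uncertainties combine in quadrature:
  (1·δF/F)² = (1×0.0460)² = 0.00212;  (-1·δx/x)² = (-1×0.0490)² = 0.00240
δk/k = √(0.00452) = 0.0672
k = 167 N/m, so δk = 0.0672 × 167 = 11.3 N/m.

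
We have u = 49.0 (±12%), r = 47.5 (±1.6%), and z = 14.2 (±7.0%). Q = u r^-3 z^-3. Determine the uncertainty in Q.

3.94e-08

Products/powers → add relative errors in quadrature, weighted by exponent:
  (1·δu/u)² = (1×0.120)² = 0.0144;  (-3·δr/r)² = (-3×0.0160)² = 0.00230;  (-3·δz/z)² = (-3×0.0700)² = 0.0441
δQ/Q = √(0.0608) = 0.247
Q = 1.6e-07, so δQ = 0.247 × 1.6e-07 = 3.94e-08.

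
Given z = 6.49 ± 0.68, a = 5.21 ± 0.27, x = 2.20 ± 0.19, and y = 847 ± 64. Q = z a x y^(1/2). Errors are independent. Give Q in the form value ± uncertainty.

Q is a product of powers, so relative uncertainties combine in quadrature:
  (1·δz/z)² = (1×0.105)² = 0.0110;  (1·δa/a)² = (1×0.0518)² = 0.00269;  (1·δx/x)² = (1×0.0864)² = 0.00746;  (½·δy/y)² = (0.5×0.0756)² = 0.00143
δQ/Q = √(0.0225) = 0.150
Q = 2160, so δQ = 0.150 × 2160 = 325.

2160 ± 325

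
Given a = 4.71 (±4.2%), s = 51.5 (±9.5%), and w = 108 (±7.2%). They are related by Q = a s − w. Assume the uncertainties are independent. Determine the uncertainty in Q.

Let p = a·s = 243. δp/p = √((1·δa/a)² + (1·δs/s)²) = √(0.00176 + 0.00903) = 0.104, so δp = 25.2.
Q = p − w: δQ = √(δp² + δw²) = √(635 + 60.5) = 26.4

26.4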